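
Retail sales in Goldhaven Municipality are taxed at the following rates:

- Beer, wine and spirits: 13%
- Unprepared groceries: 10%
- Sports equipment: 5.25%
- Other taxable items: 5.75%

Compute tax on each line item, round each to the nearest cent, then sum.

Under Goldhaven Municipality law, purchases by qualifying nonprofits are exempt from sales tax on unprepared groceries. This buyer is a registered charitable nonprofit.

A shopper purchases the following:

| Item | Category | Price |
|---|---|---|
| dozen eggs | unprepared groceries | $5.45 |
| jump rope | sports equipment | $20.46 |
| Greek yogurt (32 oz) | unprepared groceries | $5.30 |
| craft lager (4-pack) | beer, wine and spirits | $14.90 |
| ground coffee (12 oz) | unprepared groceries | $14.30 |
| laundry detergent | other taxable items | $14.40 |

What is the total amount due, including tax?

$78.65

Dozen eggs $5.45: unprepared groceries, buyer-exempt → 0% → $0.00
Jump rope $20.46: sports equipment → 5.25% → $1.07
Greek yogurt (32 oz) $5.30: unprepared groceries, buyer-exempt → 0% → $0.00
Craft lager (4-pack) $14.90: beer, wine and spirits → 13% → $1.94
Ground coffee (12 oz) $14.30: unprepared groceries, buyer-exempt → 0% → $0.00
Laundry detergent $14.40: other taxable items → 5.75% → $0.83
Subtotal = $74.81; tax = $3.84; total due = $78.65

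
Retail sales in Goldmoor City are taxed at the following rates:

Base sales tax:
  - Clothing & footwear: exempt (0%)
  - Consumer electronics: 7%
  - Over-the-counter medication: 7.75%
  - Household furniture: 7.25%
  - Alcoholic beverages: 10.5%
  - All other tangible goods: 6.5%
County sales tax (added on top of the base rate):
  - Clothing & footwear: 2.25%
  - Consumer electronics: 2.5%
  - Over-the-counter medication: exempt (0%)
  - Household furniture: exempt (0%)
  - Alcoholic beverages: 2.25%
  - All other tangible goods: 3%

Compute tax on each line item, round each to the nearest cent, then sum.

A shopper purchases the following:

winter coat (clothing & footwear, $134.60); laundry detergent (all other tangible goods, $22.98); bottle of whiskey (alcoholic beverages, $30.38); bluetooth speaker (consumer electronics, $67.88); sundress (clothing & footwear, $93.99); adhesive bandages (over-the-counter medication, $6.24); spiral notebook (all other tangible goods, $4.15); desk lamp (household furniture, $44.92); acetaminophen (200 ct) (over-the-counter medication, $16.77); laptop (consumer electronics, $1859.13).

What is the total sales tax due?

$199.69

Winter coat $134.60: clothing & footwear → 0% + 2.25% county = 2.25% → $3.03
Laundry detergent $22.98: all other tangible goods → 6.5% + 3% county = 9.5% → $2.18
Bottle of whiskey $30.38: alcoholic beverages → 10.5% + 2.25% county = 12.75% → $3.87
Bluetooth speaker $67.88: consumer electronics → 7% + 2.5% county = 9.5% → $6.45
Sundress $93.99: clothing & footwear → 0% + 2.25% county = 2.25% → $2.11
Adhesive bandages $6.24: over-the-counter medication → 7.75% + 0% county = 7.75% → $0.48
Spiral notebook $4.15: all other tangible goods → 6.5% + 3% county = 9.5% → $0.39
Desk lamp $44.92: household furniture → 7.25% + 0% county = 7.25% → $3.26
Acetaminophen (200 ct) $16.77: over-the-counter medication → 7.75% + 0% county = 7.75% → $1.30
Laptop $1859.13: consumer electronics → 7% + 2.5% county = 9.5% → $176.62
Total tax = $3.03 + $2.18 + $3.87 + $6.45 + $2.11 + $0.48 + $0.39 + $3.26 + $1.30 + $176.62 = $199.69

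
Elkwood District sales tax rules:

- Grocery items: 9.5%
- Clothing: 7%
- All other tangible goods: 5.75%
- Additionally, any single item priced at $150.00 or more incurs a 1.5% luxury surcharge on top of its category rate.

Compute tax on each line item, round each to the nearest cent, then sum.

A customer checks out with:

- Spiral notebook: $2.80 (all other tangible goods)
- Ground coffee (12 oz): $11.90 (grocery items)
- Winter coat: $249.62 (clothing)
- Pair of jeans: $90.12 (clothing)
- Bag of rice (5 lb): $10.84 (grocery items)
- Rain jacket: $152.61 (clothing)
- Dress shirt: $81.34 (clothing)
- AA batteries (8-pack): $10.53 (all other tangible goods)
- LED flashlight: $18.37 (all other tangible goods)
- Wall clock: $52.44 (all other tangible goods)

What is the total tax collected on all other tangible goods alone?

Spiral notebook $2.80: all other tangible goods → 5.75% → $0.16
AA batteries (8-pack) $10.53: all other tangible goods → 5.75% → $0.61
LED flashlight $18.37: all other tangible goods → 5.75% → $1.06
Wall clock $52.44: all other tangible goods → 5.75% → $3.02
Tax on all other tangible goods = $0.16 + $0.61 + $1.06 + $3.02 = $4.85

$4.85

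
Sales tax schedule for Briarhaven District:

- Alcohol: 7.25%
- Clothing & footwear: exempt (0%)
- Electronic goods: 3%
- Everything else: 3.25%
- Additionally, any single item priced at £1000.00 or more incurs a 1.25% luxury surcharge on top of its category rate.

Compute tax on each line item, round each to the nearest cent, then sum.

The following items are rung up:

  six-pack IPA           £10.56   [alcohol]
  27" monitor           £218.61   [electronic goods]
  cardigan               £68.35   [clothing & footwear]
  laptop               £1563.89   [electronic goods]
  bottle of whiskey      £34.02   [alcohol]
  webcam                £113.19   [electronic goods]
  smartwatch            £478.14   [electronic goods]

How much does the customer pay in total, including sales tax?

Six-pack IPA £10.56: alcohol → 7.25% → £0.77
27" monitor £218.61: electronic goods → 3% → £6.56
Cardigan £68.35: clothing & footwear → 0% → £0.00
Laptop £1563.89: electronic goods → 3% + 1.25% surcharge = 4.25% → £66.47
Bottle of whiskey £34.02: alcohol → 7.25% → £2.47
Webcam £113.19: electronic goods → 3% → £3.40
Smartwatch £478.14: electronic goods → 3% → £14.34
Subtotal = £2486.76; tax = £94.01; total due = £2580.77

£2580.77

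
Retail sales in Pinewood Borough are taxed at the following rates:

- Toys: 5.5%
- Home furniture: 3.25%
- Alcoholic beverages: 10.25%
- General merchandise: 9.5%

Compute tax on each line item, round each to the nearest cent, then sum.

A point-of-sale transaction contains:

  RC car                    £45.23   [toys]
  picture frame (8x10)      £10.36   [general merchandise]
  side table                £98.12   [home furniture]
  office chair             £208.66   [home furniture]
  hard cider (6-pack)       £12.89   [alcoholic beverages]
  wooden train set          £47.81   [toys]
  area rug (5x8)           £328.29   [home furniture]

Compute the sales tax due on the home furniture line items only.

£20.64

Side table £98.12: home furniture → 3.25% → £3.19
Office chair £208.66: home furniture → 3.25% → £6.78
Area rug (5x8) £328.29: home furniture → 3.25% → £10.67
Tax on home furniture = £3.19 + £6.78 + £10.67 = £20.64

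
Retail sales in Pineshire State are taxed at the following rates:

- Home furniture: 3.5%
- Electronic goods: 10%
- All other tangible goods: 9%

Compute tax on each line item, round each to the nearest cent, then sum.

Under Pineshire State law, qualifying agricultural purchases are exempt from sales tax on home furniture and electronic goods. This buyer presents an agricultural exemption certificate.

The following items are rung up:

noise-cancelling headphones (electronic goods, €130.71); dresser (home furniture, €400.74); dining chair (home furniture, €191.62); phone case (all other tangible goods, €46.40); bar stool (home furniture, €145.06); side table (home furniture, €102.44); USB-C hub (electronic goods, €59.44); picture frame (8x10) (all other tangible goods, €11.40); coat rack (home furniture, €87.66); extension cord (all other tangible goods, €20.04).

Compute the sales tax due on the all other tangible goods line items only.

€7.01

Phone case €46.40: all other tangible goods → 9% → €4.18
Picture frame (8x10) €11.40: all other tangible goods → 9% → €1.03
Extension cord €20.04: all other tangible goods → 9% → €1.80
Tax on all other tangible goods = €4.18 + €1.03 + €1.80 = €7.01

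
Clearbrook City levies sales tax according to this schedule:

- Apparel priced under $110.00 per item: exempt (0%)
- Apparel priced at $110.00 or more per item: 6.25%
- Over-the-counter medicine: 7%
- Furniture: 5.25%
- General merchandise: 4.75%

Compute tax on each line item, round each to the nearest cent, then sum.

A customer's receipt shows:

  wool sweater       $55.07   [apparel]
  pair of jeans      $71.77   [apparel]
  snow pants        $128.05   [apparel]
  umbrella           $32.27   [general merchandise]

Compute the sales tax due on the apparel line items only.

Wool sweater $55.07: apparel, under $110.00 → 0% → $0.00
Pair of jeans $71.77: apparel, under $110.00 → 0% → $0.00
Snow pants $128.05: apparel, $110.00 or more → 6.25% → $8.00
Tax on apparel = $0.00 + $0.00 + $8.00 = $8.00

$8.00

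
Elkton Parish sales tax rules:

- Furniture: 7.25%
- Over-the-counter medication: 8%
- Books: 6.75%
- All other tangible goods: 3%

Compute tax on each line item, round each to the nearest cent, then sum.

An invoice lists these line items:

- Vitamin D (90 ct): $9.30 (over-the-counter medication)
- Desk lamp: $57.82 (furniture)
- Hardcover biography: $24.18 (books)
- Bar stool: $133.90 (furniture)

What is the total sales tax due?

Vitamin D (90 ct) $9.30: over-the-counter medication → 8% → $0.74
Desk lamp $57.82: furniture → 7.25% → $4.19
Hardcover biography $24.18: books → 6.75% → $1.63
Bar stool $133.90: furniture → 7.25% → $9.71
Total tax = $0.74 + $4.19 + $1.63 + $9.71 = $16.27

$16.27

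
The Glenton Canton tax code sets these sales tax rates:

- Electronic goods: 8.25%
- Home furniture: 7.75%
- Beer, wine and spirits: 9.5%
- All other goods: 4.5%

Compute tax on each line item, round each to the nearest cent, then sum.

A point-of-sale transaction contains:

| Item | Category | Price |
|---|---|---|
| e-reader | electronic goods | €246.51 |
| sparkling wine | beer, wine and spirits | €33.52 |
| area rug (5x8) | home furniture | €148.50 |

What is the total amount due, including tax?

E-reader €246.51: electronic goods → 8.25% → €20.34
Sparkling wine €33.52: beer, wine and spirits → 9.5% → €3.18
Area rug (5x8) €148.50: home furniture → 7.75% → €11.51
Subtotal = €428.53; tax = €35.03; total due = €463.56

€463.56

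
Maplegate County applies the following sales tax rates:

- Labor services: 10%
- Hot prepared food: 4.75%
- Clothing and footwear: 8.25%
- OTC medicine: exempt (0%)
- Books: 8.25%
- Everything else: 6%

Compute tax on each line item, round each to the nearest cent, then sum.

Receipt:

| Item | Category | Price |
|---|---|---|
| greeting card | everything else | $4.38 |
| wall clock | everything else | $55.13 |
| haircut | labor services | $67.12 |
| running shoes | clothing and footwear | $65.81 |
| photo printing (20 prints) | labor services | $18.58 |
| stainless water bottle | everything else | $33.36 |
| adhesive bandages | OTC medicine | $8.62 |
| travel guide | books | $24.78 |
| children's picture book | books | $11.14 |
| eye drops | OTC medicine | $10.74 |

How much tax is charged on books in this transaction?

$2.96

Travel guide $24.78: books → 8.25% → $2.04
Children's picture book $11.14: books → 8.25% → $0.92
Tax on books = $2.04 + $0.92 = $2.96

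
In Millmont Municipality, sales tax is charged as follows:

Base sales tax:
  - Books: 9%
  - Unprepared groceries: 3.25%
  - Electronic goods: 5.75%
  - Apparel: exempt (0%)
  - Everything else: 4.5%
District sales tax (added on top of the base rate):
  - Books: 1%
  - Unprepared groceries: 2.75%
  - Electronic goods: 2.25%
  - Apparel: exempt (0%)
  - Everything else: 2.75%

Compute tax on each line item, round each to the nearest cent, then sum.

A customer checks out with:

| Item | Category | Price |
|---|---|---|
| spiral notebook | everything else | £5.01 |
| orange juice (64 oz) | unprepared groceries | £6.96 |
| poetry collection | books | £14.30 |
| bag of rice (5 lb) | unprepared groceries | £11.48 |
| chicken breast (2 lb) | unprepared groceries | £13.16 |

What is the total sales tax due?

£3.69

Spiral notebook £5.01: everything else → 4.5% + 2.75% district = 7.25% → £0.36
Orange juice (64 oz) £6.96: unprepared groceries → 3.25% + 2.75% district = 6% → £0.42
Poetry collection £14.30: books → 9% + 1% district = 10% → £1.43
Bag of rice (5 lb) £11.48: unprepared groceries → 3.25% + 2.75% district = 6% → £0.69
Chicken breast (2 lb) £13.16: unprepared groceries → 3.25% + 2.75% district = 6% → £0.79
Total tax = £0.36 + £0.42 + £1.43 + £0.69 + £0.79 = £3.69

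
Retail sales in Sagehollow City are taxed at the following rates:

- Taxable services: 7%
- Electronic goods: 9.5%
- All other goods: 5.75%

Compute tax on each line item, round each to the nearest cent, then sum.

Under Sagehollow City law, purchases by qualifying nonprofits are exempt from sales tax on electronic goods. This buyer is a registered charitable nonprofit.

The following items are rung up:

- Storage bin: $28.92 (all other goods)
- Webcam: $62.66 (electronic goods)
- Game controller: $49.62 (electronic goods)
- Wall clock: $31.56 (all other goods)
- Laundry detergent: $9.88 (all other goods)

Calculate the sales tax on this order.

$4.04

Storage bin $28.92: all other goods → 5.75% → $1.66
Webcam $62.66: electronic goods, buyer-exempt → 0% → $0.00
Game controller $49.62: electronic goods, buyer-exempt → 0% → $0.00
Wall clock $31.56: all other goods → 5.75% → $1.81
Laundry detergent $9.88: all other goods → 5.75% → $0.57
Total tax = $1.66 + $1.81 + $0.57 = $4.04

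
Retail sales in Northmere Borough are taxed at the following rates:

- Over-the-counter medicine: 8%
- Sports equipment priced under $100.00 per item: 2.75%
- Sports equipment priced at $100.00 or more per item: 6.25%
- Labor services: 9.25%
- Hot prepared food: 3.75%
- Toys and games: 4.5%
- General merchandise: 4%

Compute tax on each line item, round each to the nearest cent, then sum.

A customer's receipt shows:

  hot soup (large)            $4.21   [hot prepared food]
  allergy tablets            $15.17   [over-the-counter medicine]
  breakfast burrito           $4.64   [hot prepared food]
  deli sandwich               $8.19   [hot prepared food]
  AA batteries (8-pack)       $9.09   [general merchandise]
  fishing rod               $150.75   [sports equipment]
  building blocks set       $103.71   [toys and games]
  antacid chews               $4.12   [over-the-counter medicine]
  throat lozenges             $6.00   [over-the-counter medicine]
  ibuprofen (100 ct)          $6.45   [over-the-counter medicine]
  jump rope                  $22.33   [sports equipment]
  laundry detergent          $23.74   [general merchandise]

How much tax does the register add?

Hot soup (large) $4.21: hot prepared food → 3.75% → $0.16
Allergy tablets $15.17: over-the-counter medicine → 8% → $1.21
Breakfast burrito $4.64: hot prepared food → 3.75% → $0.17
Deli sandwich $8.19: hot prepared food → 3.75% → $0.31
AA batteries (8-pack) $9.09: general merchandise → 4% → $0.36
Fishing rod $150.75: sports equipment, $100.00 or more → 6.25% → $9.42
Building blocks set $103.71: toys and games → 4.5% → $4.67
Antacid chews $4.12: over-the-counter medicine → 8% → $0.33
Throat lozenges $6.00: over-the-counter medicine → 8% → $0.48
Ibuprofen (100 ct) $6.45: over-the-counter medicine → 8% → $0.52
Jump rope $22.33: sports equipment, under $100.00 → 2.75% → $0.61
Laundry detergent $23.74: general merchandise → 4% → $0.95
Total tax = $0.16 + $1.21 + $0.17 + $0.31 + $0.36 + $9.42 + $4.67 + $0.33 + $0.48 + $0.52 + $0.61 + $0.95 = $19.19

$19.19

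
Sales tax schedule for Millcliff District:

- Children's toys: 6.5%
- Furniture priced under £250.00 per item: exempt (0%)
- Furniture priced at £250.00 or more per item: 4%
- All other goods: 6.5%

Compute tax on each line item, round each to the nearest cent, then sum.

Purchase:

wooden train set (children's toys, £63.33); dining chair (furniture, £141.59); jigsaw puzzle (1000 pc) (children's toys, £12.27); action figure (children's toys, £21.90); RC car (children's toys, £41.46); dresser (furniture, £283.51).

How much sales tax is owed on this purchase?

Wooden train set £63.33: children's toys → 6.5% → £4.12
Dining chair £141.59: furniture, under £250.00 → 0% → £0.00
Jigsaw puzzle (1000 pc) £12.27: children's toys → 6.5% → £0.80
Action figure £21.90: children's toys → 6.5% → £1.42
RC car £41.46: children's toys → 6.5% → £2.69
Dresser £283.51: furniture, £250.00 or more → 4% → £11.34
Total tax = £4.12 + £0.80 + £1.42 + £2.69 + £11.34 = £20.37

£20.37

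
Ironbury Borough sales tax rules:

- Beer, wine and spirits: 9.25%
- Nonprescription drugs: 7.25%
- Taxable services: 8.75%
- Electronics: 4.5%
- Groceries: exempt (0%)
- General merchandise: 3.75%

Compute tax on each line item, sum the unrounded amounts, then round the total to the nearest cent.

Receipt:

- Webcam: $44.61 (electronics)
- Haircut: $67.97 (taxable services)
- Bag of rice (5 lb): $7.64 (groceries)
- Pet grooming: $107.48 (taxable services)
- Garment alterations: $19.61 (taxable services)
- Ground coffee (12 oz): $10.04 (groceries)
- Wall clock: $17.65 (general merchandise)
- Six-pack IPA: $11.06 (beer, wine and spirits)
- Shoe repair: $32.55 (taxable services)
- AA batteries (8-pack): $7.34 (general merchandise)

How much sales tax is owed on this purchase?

Webcam $44.61: electronics → 4.5% → $2.00745
Haircut $67.97: taxable services → 8.75% → $5.947375
Bag of rice (5 lb) $7.64: groceries → 0% → $0.00
Pet grooming $107.48: taxable services → 8.75% → $9.4045
Garment alterations $19.61: taxable services → 8.75% → $1.715875
Ground coffee (12 oz) $10.04: groceries → 0% → $0.00
Wall clock $17.65: general merchandise → 3.75% → $0.661875
Six-pack IPA $11.06: beer, wine and spirits → 9.25% → $1.02305
Shoe repair $32.55: taxable services → 8.75% → $2.848125
AA batteries (8-pack) $7.34: general merchandise → 3.75% → $0.27525
Unrounded tax sum = $23.8835 → $23.88

$23.88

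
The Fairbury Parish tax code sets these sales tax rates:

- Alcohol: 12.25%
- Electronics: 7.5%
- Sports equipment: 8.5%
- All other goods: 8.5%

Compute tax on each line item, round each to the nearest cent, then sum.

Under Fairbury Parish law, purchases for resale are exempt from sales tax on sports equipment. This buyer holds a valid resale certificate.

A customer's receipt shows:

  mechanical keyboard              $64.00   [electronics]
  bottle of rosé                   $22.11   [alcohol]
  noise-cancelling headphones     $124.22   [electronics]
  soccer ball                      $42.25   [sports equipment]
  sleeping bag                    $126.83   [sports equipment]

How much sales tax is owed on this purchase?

Mechanical keyboard $64.00: electronics → 7.5% → $4.80
Bottle of rosé $22.11: alcohol → 12.25% → $2.71
Noise-cancelling headphones $124.22: electronics → 7.5% → $9.32
Soccer ball $42.25: sports equipment, buyer-exempt → 0% → $0.00
Sleeping bag $126.83: sports equipment, buyer-exempt → 0% → $0.00
Total tax = $4.80 + $2.71 + $9.32 = $16.83

$16.83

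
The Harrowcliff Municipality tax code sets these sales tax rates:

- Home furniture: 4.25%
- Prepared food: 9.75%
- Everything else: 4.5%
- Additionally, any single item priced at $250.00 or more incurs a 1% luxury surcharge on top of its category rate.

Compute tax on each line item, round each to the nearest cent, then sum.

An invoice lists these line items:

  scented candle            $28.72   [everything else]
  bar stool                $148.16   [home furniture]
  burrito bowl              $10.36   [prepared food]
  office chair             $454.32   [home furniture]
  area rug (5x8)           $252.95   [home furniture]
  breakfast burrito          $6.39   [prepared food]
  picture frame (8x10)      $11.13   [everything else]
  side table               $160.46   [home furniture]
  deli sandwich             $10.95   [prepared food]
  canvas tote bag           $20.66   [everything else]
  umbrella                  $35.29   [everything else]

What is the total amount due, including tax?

$1196.65

Scented candle $28.72: everything else → 4.5% → $1.29
Bar stool $148.16: home furniture → 4.25% → $6.30
Burrito bowl $10.36: prepared food → 9.75% → $1.01
Office chair $454.32: home furniture → 4.25% + 1% surcharge = 5.25% → $23.85
Area rug (5x8) $252.95: home furniture → 4.25% + 1% surcharge = 5.25% → $13.28
Breakfast burrito $6.39: prepared food → 9.75% → $0.62
Picture frame (8x10) $11.13: everything else → 4.5% → $0.50
Side table $160.46: home furniture → 4.25% → $6.82
Deli sandwich $10.95: prepared food → 9.75% → $1.07
Canvas tote bag $20.66: everything else → 4.5% → $0.93
Umbrella $35.29: everything else → 4.5% → $1.59
Subtotal = $1139.39; tax = $57.26; total due = $1196.65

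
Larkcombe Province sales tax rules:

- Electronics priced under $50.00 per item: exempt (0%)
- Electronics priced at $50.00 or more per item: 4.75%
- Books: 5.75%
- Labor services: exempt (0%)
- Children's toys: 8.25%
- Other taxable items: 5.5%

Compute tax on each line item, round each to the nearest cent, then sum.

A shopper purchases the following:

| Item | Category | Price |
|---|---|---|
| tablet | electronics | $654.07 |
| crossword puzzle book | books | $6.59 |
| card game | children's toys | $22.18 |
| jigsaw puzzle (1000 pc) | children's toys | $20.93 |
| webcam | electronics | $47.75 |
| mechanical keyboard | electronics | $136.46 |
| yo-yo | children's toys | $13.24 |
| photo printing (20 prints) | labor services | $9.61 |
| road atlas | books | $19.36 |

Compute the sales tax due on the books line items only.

$1.49

Crossword puzzle book $6.59: books → 5.75% → $0.38
Road atlas $19.36: books → 5.75% → $1.11
Tax on books = $0.38 + $1.11 = $1.49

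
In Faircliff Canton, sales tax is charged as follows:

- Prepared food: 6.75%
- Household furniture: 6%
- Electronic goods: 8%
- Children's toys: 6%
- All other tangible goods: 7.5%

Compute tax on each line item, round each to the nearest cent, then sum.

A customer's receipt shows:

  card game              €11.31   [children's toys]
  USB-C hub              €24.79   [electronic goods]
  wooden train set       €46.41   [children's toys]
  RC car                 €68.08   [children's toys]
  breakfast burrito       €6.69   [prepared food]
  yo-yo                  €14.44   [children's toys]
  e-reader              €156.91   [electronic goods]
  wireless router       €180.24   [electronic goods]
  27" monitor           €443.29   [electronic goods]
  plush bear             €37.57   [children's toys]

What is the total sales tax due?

Card game €11.31: children's toys → 6% → €0.68
USB-C hub €24.79: electronic goods → 8% → €1.98
Wooden train set €46.41: children's toys → 6% → €2.78
RC car €68.08: children's toys → 6% → €4.08
Breakfast burrito €6.69: prepared food → 6.75% → €0.45
Yo-yo €14.44: children's toys → 6% → €0.87
E-reader €156.91: electronic goods → 8% → €12.55
Wireless router €180.24: electronic goods → 8% → €14.42
27" monitor €443.29: electronic goods → 8% → €35.46
Plush bear €37.57: children's toys → 6% → €2.25
Total tax = €0.68 + €1.98 + €2.78 + €4.08 + €0.45 + €0.87 + €12.55 + €14.42 + €35.46 + €2.25 = €75.52

€75.52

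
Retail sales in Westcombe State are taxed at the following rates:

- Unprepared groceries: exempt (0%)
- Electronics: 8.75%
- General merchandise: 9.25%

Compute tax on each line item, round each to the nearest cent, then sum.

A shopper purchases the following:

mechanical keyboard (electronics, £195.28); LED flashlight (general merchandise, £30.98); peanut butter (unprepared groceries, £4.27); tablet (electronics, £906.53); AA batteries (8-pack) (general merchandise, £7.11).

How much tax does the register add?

Mechanical keyboard £195.28: electronics → 8.75% → £17.09
LED flashlight £30.98: general merchandise → 9.25% → £2.87
Peanut butter £4.27: unprepared groceries → 0% → £0.00
Tablet £906.53: electronics → 8.75% → £79.32
AA batteries (8-pack) £7.11: general merchandise → 9.25% → £0.66
Total tax = £17.09 + £2.87 + £79.32 + £0.66 = £99.94

£99.94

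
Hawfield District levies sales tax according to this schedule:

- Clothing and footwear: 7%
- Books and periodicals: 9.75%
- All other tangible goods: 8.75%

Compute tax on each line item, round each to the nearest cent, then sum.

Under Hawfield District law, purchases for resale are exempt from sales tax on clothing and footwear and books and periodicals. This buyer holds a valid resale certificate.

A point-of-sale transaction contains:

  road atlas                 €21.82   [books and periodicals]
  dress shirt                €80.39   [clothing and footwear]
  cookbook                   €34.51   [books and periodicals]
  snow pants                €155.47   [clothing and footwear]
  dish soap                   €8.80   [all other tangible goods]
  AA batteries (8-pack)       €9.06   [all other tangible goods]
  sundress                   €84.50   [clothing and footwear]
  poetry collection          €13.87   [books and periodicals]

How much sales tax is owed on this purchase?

Road atlas €21.82: books and periodicals, buyer-exempt → 0% → €0.00
Dress shirt €80.39: clothing and footwear, buyer-exempt → 0% → €0.00
Cookbook €34.51: books and periodicals, buyer-exempt → 0% → €0.00
Snow pants €155.47: clothing and footwear, buyer-exempt → 0% → €0.00
Dish soap €8.80: all other tangible goods → 8.75% → €0.77
AA batteries (8-pack) €9.06: all other tangible goods → 8.75% → €0.79
Sundress €84.50: clothing and footwear, buyer-exempt → 0% → €0.00
Poetry collection €13.87: books and periodicals, buyer-exempt → 0% → €0.00
Total tax = €0.77 + €0.79 = €1.56

€1.56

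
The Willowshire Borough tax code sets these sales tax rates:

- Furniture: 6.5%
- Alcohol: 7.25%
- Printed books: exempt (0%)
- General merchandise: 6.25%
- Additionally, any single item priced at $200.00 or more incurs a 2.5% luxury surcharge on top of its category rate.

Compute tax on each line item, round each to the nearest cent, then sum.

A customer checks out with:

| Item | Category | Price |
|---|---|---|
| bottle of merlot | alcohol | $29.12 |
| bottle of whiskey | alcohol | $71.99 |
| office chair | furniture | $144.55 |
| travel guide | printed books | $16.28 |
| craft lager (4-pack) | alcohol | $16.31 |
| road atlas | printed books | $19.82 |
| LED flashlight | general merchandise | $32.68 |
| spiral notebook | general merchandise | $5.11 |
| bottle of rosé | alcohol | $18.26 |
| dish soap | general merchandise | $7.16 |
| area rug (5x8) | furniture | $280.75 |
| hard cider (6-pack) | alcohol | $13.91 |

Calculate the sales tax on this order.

Bottle of merlot $29.12: alcohol → 7.25% → $2.11
Bottle of whiskey $71.99: alcohol → 7.25% → $5.22
Office chair $144.55: furniture → 6.5% → $9.40
Travel guide $16.28: printed books → 0% → $0.00
Craft lager (4-pack) $16.31: alcohol → 7.25% → $1.18
Road atlas $19.82: printed books → 0% → $0.00
LED flashlight $32.68: general merchandise → 6.25% → $2.04
Spiral notebook $5.11: general merchandise → 6.25% → $0.32
Bottle of rosé $18.26: alcohol → 7.25% → $1.32
Dish soap $7.16: general merchandise → 6.25% → $0.45
Area rug (5x8) $280.75: furniture → 6.5% + 2.5% surcharge = 9% → $25.27
Hard cider (6-pack) $13.91: alcohol → 7.25% → $1.01
Total tax = $2.11 + $5.22 + $9.40 + $1.18 + $2.04 + $0.32 + $1.32 + $0.45 + $25.27 + $1.01 = $48.32

$48.32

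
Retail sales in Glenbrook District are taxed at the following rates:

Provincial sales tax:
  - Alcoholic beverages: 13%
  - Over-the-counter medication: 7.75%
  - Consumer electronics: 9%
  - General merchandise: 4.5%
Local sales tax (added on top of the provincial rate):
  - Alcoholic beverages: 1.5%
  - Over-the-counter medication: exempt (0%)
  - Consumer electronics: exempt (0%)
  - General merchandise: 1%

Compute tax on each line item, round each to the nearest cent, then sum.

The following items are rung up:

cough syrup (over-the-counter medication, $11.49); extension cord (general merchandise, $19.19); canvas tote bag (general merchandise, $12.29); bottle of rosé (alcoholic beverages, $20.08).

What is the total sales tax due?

Cough syrup $11.49: over-the-counter medication → 7.75% + 0% local = 7.75% → $0.89
Extension cord $19.19: general merchandise → 4.5% + 1% local = 5.5% → $1.06
Canvas tote bag $12.29: general merchandise → 4.5% + 1% local = 5.5% → $0.68
Bottle of rosé $20.08: alcoholic beverages → 13% + 1.5% local = 14.5% → $2.91
Total tax = $0.89 + $1.06 + $0.68 + $2.91 = $5.54

$5.54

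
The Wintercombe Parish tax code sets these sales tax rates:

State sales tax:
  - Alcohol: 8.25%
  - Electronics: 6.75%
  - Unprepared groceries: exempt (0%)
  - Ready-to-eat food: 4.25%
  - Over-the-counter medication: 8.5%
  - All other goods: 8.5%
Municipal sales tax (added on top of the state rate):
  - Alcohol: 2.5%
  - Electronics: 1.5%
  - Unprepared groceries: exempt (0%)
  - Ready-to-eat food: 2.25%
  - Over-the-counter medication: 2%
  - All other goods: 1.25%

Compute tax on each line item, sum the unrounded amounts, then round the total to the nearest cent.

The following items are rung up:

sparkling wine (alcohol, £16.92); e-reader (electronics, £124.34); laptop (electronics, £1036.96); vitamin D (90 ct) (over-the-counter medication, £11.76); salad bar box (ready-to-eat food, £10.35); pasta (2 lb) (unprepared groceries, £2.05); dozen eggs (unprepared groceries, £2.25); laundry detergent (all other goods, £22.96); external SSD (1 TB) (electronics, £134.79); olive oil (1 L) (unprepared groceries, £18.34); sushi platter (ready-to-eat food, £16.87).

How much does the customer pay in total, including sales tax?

£1511.58

Sparkling wine £16.92: alcohol → 8.25% + 2.5% municipal = 10.75% → £1.8189
E-reader £124.34: electronics → 6.75% + 1.5% municipal = 8.25% → £10.25805
Laptop £1036.96: electronics → 6.75% + 1.5% municipal = 8.25% → £85.5492
Vitamin D (90 ct) £11.76: over-the-counter medication → 8.5% + 2% municipal = 10.5% → £1.2348
Salad bar box £10.35: ready-to-eat food → 4.25% + 2.25% municipal = 6.5% → £0.67275
Pasta (2 lb) £2.05: unprepared groceries → 0% + 0% municipal = 0% → £0.00
Dozen eggs £2.25: unprepared groceries → 0% + 0% municipal = 0% → £0.00
Laundry detergent £22.96: all other goods → 8.5% + 1.25% municipal = 9.75% → £2.2386
External SSD (1 TB) £134.79: electronics → 6.75% + 1.5% municipal = 8.25% → £11.120175
Olive oil (1 L) £18.34: unprepared groceries → 0% + 0% municipal = 0% → £0.00
Sushi platter £16.87: ready-to-eat food → 4.25% + 2.25% municipal = 6.5% → £1.09655
Subtotal = £1397.59; unrounded tax = £113.989025 → £113.99; total due = £1511.58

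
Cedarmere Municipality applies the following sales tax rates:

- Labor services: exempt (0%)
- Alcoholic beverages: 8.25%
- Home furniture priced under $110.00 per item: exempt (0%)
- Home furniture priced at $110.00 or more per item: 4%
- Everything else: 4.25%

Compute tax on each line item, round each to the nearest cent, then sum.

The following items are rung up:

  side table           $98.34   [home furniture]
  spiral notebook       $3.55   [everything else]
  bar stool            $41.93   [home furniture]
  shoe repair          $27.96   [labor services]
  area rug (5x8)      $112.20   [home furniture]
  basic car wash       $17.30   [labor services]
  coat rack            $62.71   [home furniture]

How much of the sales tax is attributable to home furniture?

Side table $98.34: home furniture, under $110.00 → 0% → $0.00
Bar stool $41.93: home furniture, under $110.00 → 0% → $0.00
Area rug (5x8) $112.20: home furniture, $110.00 or more → 4% → $4.49
Coat rack $62.71: home furniture, under $110.00 → 0% → $0.00
Tax on home furniture = $0.00 + $0.00 + $4.49 + $0.00 = $4.49

$4.49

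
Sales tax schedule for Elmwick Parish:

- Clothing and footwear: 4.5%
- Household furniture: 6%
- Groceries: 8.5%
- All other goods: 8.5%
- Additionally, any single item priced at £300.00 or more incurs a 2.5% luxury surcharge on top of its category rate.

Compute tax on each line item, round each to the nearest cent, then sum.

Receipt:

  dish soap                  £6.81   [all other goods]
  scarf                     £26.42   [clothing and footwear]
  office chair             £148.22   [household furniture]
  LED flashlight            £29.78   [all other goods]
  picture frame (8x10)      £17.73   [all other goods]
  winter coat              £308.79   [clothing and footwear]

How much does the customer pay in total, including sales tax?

£574.07

Dish soap £6.81: all other goods → 8.5% → £0.58
Scarf £26.42: clothing and footwear → 4.5% → £1.19
Office chair £148.22: household furniture → 6% → £8.89
LED flashlight £29.78: all other goods → 8.5% → £2.53
Picture frame (8x10) £17.73: all other goods → 8.5% → £1.51
Winter coat £308.79: clothing and footwear → 4.5% + 2.5% surcharge = 7% → £21.62
Subtotal = £537.75; tax = £36.32; total due = £574.07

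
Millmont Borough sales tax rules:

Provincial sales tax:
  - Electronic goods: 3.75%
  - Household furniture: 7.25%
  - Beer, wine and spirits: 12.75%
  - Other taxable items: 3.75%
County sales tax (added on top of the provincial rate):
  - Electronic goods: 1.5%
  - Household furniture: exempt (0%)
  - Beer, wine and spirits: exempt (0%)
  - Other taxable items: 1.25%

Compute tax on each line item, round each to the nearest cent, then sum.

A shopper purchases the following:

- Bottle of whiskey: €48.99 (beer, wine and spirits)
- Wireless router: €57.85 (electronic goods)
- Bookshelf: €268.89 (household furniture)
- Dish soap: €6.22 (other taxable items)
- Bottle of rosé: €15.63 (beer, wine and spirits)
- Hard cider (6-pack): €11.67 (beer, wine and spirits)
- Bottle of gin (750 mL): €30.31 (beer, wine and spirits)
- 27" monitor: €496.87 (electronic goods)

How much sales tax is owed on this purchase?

€62.52

Bottle of whiskey €48.99: beer, wine and spirits → 12.75% + 0% county = 12.75% → €6.25
Wireless router €57.85: electronic goods → 3.75% + 1.5% county = 5.25% → €3.04
Bookshelf €268.89: household furniture → 7.25% + 0% county = 7.25% → €19.49
Dish soap €6.22: other taxable items → 3.75% + 1.25% county = 5% → €0.31
Bottle of rosé €15.63: beer, wine and spirits → 12.75% + 0% county = 12.75% → €1.99
Hard cider (6-pack) €11.67: beer, wine and spirits → 12.75% + 0% county = 12.75% → €1.49
Bottle of gin (750 mL) €30.31: beer, wine and spirits → 12.75% + 0% county = 12.75% → €3.86
27" monitor €496.87: electronic goods → 3.75% + 1.5% county = 5.25% → €26.09
Total tax = €6.25 + €3.04 + €19.49 + €0.31 + €1.99 + €1.49 + €3.86 + €26.09 = €62.52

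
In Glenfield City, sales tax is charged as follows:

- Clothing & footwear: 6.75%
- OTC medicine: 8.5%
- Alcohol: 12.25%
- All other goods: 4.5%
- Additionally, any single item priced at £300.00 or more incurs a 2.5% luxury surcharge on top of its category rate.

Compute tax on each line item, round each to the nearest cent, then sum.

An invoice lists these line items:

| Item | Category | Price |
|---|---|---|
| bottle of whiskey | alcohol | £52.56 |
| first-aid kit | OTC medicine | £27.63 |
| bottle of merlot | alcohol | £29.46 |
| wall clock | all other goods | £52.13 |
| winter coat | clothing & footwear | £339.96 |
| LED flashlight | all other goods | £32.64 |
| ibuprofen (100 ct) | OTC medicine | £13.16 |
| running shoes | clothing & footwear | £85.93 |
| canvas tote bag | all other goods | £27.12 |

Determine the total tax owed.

£55.81

Bottle of whiskey £52.56: alcohol → 12.25% → £6.44
First-aid kit £27.63: OTC medicine → 8.5% → £2.35
Bottle of merlot £29.46: alcohol → 12.25% → £3.61
Wall clock £52.13: all other goods → 4.5% → £2.35
Winter coat £339.96: clothing & footwear → 6.75% + 2.5% surcharge = 9.25% → £31.45
LED flashlight £32.64: all other goods → 4.5% → £1.47
Ibuprofen (100 ct) £13.16: OTC medicine → 8.5% → £1.12
Running shoes £85.93: clothing & footwear → 6.75% → £5.80
Canvas tote bag £27.12: all other goods → 4.5% → £1.22
Total tax = £6.44 + £2.35 + £3.61 + £2.35 + £31.45 + £1.47 + £1.12 + £5.80 + £1.22 = £55.81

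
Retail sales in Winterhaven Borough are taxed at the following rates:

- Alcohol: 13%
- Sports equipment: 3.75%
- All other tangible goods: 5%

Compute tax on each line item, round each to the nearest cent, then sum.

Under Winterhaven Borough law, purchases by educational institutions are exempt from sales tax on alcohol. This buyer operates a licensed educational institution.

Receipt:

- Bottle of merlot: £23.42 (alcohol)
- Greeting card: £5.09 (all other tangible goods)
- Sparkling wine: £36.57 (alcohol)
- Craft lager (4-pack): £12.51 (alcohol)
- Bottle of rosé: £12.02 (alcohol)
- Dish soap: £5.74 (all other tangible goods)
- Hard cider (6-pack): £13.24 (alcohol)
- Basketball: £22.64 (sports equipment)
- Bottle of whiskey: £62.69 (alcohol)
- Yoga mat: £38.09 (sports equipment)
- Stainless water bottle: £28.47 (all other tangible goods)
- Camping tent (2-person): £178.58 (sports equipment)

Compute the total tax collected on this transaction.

Bottle of merlot £23.42: alcohol, buyer-exempt → 0% → £0.00
Greeting card £5.09: all other tangible goods → 5% → £0.25
Sparkling wine £36.57: alcohol, buyer-exempt → 0% → £0.00
Craft lager (4-pack) £12.51: alcohol, buyer-exempt → 0% → £0.00
Bottle of rosé £12.02: alcohol, buyer-exempt → 0% → £0.00
Dish soap £5.74: all other tangible goods → 5% → £0.29
Hard cider (6-pack) £13.24: alcohol, buyer-exempt → 0% → £0.00
Basketball £22.64: sports equipment → 3.75% → £0.85
Bottle of whiskey £62.69: alcohol, buyer-exempt → 0% → £0.00
Yoga mat £38.09: sports equipment → 3.75% → £1.43
Stainless water bottle £28.47: all other tangible goods → 5% → £1.42
Camping tent (2-person) £178.58: sports equipment → 3.75% → £6.70
Total tax = £0.25 + £0.29 + £0.85 + £1.43 + £1.42 + £6.70 = £10.94

£10.94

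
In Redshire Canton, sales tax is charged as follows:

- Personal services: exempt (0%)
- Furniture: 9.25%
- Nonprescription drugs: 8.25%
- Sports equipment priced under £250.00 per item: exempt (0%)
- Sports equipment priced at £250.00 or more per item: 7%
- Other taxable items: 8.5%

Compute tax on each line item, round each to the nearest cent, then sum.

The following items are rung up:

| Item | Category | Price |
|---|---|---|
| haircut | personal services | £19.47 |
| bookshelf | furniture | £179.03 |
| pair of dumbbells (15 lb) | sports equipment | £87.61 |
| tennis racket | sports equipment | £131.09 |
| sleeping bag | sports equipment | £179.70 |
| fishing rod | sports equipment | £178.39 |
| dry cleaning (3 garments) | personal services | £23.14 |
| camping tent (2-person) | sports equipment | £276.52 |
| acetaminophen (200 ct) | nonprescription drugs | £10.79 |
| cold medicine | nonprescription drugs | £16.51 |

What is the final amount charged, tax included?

£1140.42

Haircut £19.47: personal services → 0% → £0.00
Bookshelf £179.03: furniture → 9.25% → £16.56
Pair of dumbbells (15 lb) £87.61: sports equipment, under £250.00 → 0% → £0.00
Tennis racket £131.09: sports equipment, under £250.00 → 0% → £0.00
Sleeping bag £179.70: sports equipment, under £250.00 → 0% → £0.00
Fishing rod £178.39: sports equipment, under £250.00 → 0% → £0.00
Dry cleaning (3 garments) £23.14: personal services → 0% → £0.00
Camping tent (2-person) £276.52: sports equipment, £250.00 or more → 7% → £19.36
Acetaminophen (200 ct) £10.79: nonprescription drugs → 8.25% → £0.89
Cold medicine £16.51: nonprescription drugs → 8.25% → £1.36
Subtotal = £1102.25; tax = £38.17; total due = £1140.42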